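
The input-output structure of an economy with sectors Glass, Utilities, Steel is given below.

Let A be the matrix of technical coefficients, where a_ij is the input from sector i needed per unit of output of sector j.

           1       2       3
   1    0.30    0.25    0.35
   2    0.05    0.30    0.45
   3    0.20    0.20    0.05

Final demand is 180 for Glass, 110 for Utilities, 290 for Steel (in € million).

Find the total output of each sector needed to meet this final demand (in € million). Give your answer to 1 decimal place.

I − A =
  [   0.70    -0.25    -0.35]
  [  -0.05     0.70    -0.45]
  [  -0.20    -0.20     0.95]
Cofactors of I−A, C_ij = (−1)^(i+j)·(minor ij) (rows/columns in the sector order above):
  C_11 = (0.70)(0.95) − (-0.45)(-0.20) = 0.5750
  C_12 = −[(-0.05)(0.95) − (-0.45)(-0.20)] = 0.1375
  C_13 = (-0.05)(-0.20) − (0.70)(-0.20) = 0.1500
  C_21 = −[(-0.25)(0.95) − (-0.35)(-0.20)] = 0.3075
  C_22 = (0.70)(0.95) − (-0.35)(-0.20) = 0.5950
  C_23 = −[(0.70)(-0.20) − (-0.25)(-0.20)] = 0.1900
  C_31 = (-0.25)(-0.45) − (-0.35)(0.70) = 0.3575
  C_32 = −[(0.70)(-0.45) − (-0.35)(-0.05)] = 0.3325
  C_33 = (0.70)(0.70) − (-0.25)(-0.05) = 0.4775
det(I−A) = Σ_j (I−A)_1j·C_1j = (0.70)(0.5750) + (-0.25)(0.1375) + (-0.35)(0.1500) = 0.315625
adj(I−A) = Cᵀ =
  [ 0.5750   0.3075   0.3575]
  [ 0.1375   0.5950   0.3325]
  [ 0.1500   0.1900   0.4775]
(I − A)⁻¹ = adj(I−A) / det(I−A) ≈
  [   1.8218     0.9743     1.1327]
  [   0.4356     1.8851     1.0535]
  [   0.4752     0.6020     1.5129]
x = (I − A)⁻¹ d = adj(I−A)·d / det(I−A), with det(I−A) = 0.315625:
  x_1 = (0.5750·180 + 0.3075·110 + 0.3575·290) / 0.315625 = 241.00 / 0.315625 ≈ 763.6
  x_2 = (0.1375·180 + 0.5950·110 + 0.3325·290) / 0.315625 = 186.625 / 0.315625 ≈ 591.3
  x_3 = (0.1500·180 + 0.1900·110 + 0.4775·290) / 0.315625 = 186.375 / 0.315625 ≈ 590.5

x_1 = 763.6, x_2 = 591.3, x_3 = 590.5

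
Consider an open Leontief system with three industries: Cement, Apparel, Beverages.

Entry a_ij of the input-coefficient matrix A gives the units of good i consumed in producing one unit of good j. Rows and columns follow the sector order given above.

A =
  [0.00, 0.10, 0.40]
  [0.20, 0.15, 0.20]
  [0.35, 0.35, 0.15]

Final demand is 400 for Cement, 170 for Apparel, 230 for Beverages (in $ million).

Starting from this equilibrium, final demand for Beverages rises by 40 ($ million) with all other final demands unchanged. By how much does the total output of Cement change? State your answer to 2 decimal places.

Δx_C = 29.91

I − A =
  [   1.00    -0.10    -0.40]
  [  -0.20     0.85    -0.20]
  [  -0.35    -0.35     0.85]
Cofactors of I−A, C_ij = (−1)^(i+j)·(minor ij) (rows/columns in the sector order above):
  C_11 = (0.85)(0.85) − (-0.20)(-0.35) = 0.6525
  C_12 = −[(-0.20)(0.85) − (-0.20)(-0.35)] = 0.2400
  C_13 = (-0.20)(-0.35) − (0.85)(-0.35) = 0.3675
  C_21 = −[(-0.10)(0.85) − (-0.40)(-0.35)] = 0.2250
  C_22 = (1.00)(0.85) − (-0.40)(-0.35) = 0.7100
  C_23 = −[(1.00)(-0.35) − (-0.10)(-0.35)] = 0.3850
  C_31 = (-0.10)(-0.20) − (-0.40)(0.85) = 0.3600
  C_32 = −[(1.00)(-0.20) − (-0.40)(-0.20)] = 0.2800
  C_33 = (1.00)(0.85) − (-0.10)(-0.20) = 0.8300
det(I−A) = Σ_j (I−A)_1j·C_1j = (1.00)(0.6525) + (-0.10)(0.2400) + (-0.40)(0.3675) = 0.4815
adj(I−A) = Cᵀ =
  [ 0.6525   0.2250   0.3600]
  [ 0.2400   0.7100   0.2800]
  [ 0.3675   0.3850   0.8300]
(I − A)⁻¹ = adj(I−A) / det(I−A) ≈
  [   1.3551     0.4673     0.7477]
  [   0.4984     1.4746     0.5815]
  [   0.7632     0.7996     1.7238]
Δx = (I − A)⁻¹ Δd with Δd having +40 in the Beverages component and 0 elsewhere.
So Δx_C = L_CB · (+40), where L_CB = adj(I−A)_CB / det(I−A) = 0.3600 / 0.4815.
Δx_C = 0.3600 × (+40) / 0.4815 = 14.40 / 0.4815 ≈ 29.91.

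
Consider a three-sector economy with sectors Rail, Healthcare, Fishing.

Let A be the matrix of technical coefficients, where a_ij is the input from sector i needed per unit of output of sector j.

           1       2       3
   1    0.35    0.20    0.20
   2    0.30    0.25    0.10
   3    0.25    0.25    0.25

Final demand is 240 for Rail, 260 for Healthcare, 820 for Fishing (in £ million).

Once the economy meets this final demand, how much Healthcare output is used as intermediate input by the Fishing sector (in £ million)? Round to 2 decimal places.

z_23 = 189.89

I − A =
  [   0.65    -0.20    -0.20]
  [  -0.30     0.75    -0.10]
  [  -0.25    -0.25     0.75]
Cofactors of I−A, C_ij = (−1)^(i+j)·(minor ij) (rows/columns in the sector order above):
  C_11 = (0.75)(0.75) − (-0.10)(-0.25) = 0.5375
  C_12 = −[(-0.30)(0.75) − (-0.10)(-0.25)] = 0.2500
  C_13 = (-0.30)(-0.25) − (0.75)(-0.25) = 0.2625
  C_21 = −[(-0.20)(0.75) − (-0.20)(-0.25)] = 0.2000
  C_22 = (0.65)(0.75) − (-0.20)(-0.25) = 0.4375
  C_23 = −[(0.65)(-0.25) − (-0.20)(-0.25)] = 0.2125
  C_31 = (-0.20)(-0.10) − (-0.20)(0.75) = 0.1700
  C_32 = −[(0.65)(-0.10) − (-0.20)(-0.30)] = 0.1250
  C_33 = (0.65)(0.75) − (-0.20)(-0.30) = 0.4275
det(I−A) = Σ_j (I−A)_1j·C_1j = (0.65)(0.5375) + (-0.20)(0.2500) + (-0.20)(0.2625) = 0.246875
adj(I−A) = Cᵀ =
  [ 0.5375   0.2000   0.1700]
  [ 0.2500   0.4375   0.1250]
  [ 0.2625   0.2125   0.4275]
(I − A)⁻¹ = adj(I−A) / det(I−A) ≈
  [   2.1772     0.8101     0.6886]
  [   1.0127     1.7722     0.5063]
  [   1.0633     0.8608     1.7316]
First solve x = (I − A)⁻¹ d = adj(I−A)·d / det(I−A); in particular x_3 = (0.2625·240 + 0.2125·260 + 0.4275·820) / 0.246875 = 468.80 / 0.246875 ≈ 1898.9367.
Intermediate flow from 2 to 3: z_23 = a_23 · x_3 = 0.10 × 468.80 / 0.246875 = 46.88 / 0.246875 ≈ 189.89.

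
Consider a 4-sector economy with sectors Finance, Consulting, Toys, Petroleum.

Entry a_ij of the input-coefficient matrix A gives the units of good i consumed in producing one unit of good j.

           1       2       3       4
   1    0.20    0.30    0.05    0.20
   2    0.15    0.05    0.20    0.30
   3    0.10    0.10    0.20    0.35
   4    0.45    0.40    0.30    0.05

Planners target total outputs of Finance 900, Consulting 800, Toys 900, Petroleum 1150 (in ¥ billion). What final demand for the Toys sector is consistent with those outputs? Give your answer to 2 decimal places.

d_3 = 147.50

I − A =
  [   0.80    -0.30    -0.05    -0.20]
  [  -0.15     0.95    -0.20    -0.30]
  [  -0.10    -0.10     0.80    -0.35]
  [  -0.45    -0.40    -0.30     0.95]
d = (I − A) x:
  d_1 = (+0.80)·900 + (-0.30)·800 + (-0.05)·900 + (-0.20)·1150 = 205.00
  d_2 = (-0.15)·900 + (+0.95)·800 + (-0.20)·900 + (-0.30)·1150 = 100.00
  d_3 = (-0.10)·900 + (-0.10)·800 + (+0.80)·900 + (-0.35)·1150 = 147.50
  d_4 = (-0.45)·900 + (-0.40)·800 + (-0.30)·900 + (+0.95)·1150 = 97.50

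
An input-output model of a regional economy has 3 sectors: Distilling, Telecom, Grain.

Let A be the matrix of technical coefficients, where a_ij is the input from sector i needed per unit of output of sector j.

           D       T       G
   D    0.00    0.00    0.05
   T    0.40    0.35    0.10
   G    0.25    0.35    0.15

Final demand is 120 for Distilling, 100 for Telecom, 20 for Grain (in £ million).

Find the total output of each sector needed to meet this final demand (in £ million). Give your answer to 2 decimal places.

I − A =
  [   1.00     0.00    -0.05]
  [  -0.40     0.65    -0.10]
  [  -0.25    -0.35     0.85]
Cofactors of I−A, C_ij = (−1)^(i+j)·(minor ij) (rows/columns in the sector order above):
  C_11 = (0.65)(0.85) − (-0.10)(-0.35) = 0.5175
  C_12 = −[(-0.40)(0.85) − (-0.10)(-0.25)] = 0.3650
  C_13 = (-0.40)(-0.35) − (0.65)(-0.25) = 0.3025
  C_21 = −[(0.00)(0.85) − (-0.05)(-0.35)] = 0.0175
  C_22 = (1.00)(0.85) − (-0.05)(-0.25) = 0.8375
  C_23 = −[(1.00)(-0.35) − (0.00)(-0.25)] = 0.3500
  C_31 = (0.00)(-0.10) − (-0.05)(0.65) = 0.0325
  C_32 = −[(1.00)(-0.10) − (-0.05)(-0.40)] = 0.1200
  C_33 = (1.00)(0.65) − (0.00)(-0.40) = 0.6500
det(I−A) = Σ_j (I−A)_1j·C_1j = (1.00)(0.5175) + (0.00)(0.3650) + (-0.05)(0.3025) = 0.502375
adj(I−A) = Cᵀ =
  [ 0.5175   0.0175   0.0325]
  [ 0.3650   0.8375   0.1200]
  [ 0.3025   0.3500   0.6500]
(I − A)⁻¹ = adj(I−A) / det(I−A) ≈
  [   1.0301     0.0348     0.0647]
  [   0.7265     1.6671     0.2389]
  [   0.6021     0.6967     1.2939]
x = (I − A)⁻¹ d = adj(I−A)·d / det(I−A), with det(I−A) = 0.502375:
  x_D = (0.5175·120 + 0.0175·100 + 0.0325·20) / 0.502375 = 64.50 / 0.502375 ≈ 128.39
  x_T = (0.3650·120 + 0.8375·100 + 0.1200·20) / 0.502375 = 129.95 / 0.502375 ≈ 258.67
  x_G = (0.3025·120 + 0.3500·100 + 0.6500·20) / 0.502375 = 84.30 / 0.502375 ≈ 167.80

x_D = 128.39, x_T = 258.67, x_G = 167.80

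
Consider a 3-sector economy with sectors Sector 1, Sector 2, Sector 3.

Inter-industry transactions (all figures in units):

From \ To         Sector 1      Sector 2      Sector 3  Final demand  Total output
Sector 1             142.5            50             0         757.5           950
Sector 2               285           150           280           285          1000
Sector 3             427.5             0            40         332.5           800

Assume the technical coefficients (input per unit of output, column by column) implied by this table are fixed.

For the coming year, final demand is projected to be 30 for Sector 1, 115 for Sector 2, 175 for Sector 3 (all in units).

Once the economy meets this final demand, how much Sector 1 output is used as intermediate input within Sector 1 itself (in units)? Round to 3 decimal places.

Technical coefficients a_ij = z_ij / X_j:
  a_11 = 142.5/950 = 0.15, a_21 = 285/950 = 0.30, a_31 = 427.5/950 = 0.45
  a_12 = 50/1000 = 0.05, a_22 = 150/1000 = 0.15, a_32 = 0/1000 = 0.00
  a_13 = 0/800 = 0.00, a_23 = 280/800 = 0.35, a_33 = 40/800 = 0.05
I − A =
  [   0.85    -0.05     0.00]
  [  -0.30     0.85    -0.35]
  [  -0.45     0.00     0.95]
Cofactors of I−A, C_ij = (−1)^(i+j)·(minor ij) (rows/columns in the sector order above):
  C_11 = (0.85)(0.95) − (-0.35)(0.00) = 0.8075
  C_12 = −[(-0.30)(0.95) − (-0.35)(-0.45)] = 0.4425
  C_13 = (-0.30)(0.00) − (0.85)(-0.45) = 0.3825
  C_21 = −[(-0.05)(0.95) − (0.00)(0.00)] = 0.0475
  C_22 = (0.85)(0.95) − (0.00)(-0.45) = 0.8075
  C_23 = −[(0.85)(0.00) − (-0.05)(-0.45)] = 0.0225
  C_31 = (-0.05)(-0.35) − (0.00)(0.85) = 0.0175
  C_32 = −[(0.85)(-0.35) − (0.00)(-0.30)] = 0.2975
  C_33 = (0.85)(0.85) − (-0.05)(-0.30) = 0.7075
det(I−A) = Σ_j (I−A)_1j·C_1j = (0.85)(0.8075) + (-0.05)(0.4425) + (0.00)(0.3825) = 0.66425
adj(I−A) = Cᵀ =
  [ 0.8075   0.0475   0.0175]
  [ 0.4425   0.8075   0.2975]
  [ 0.3825   0.0225   0.7075]
(I − A)⁻¹ = adj(I−A) / det(I−A) ≈
  [   1.2157     0.0715     0.0263]
  [   0.6662     1.2157     0.4479]
  [   0.5758     0.0339     1.0651]
First solve x = (I − A)⁻¹ d = adj(I−A)·d / det(I−A); in particular x_1 = (0.8075·30 + 0.0475·115 + 0.0175·175) / 0.66425 = 32.75 / 0.66425 ≈ 49.30373.
Intermediate flow from 1 to 1: z_11 = a_11 · x_1 = 0.15 × 32.75 / 0.66425 = 4.9125 / 0.66425 ≈ 7.396.

z_11 = 7.396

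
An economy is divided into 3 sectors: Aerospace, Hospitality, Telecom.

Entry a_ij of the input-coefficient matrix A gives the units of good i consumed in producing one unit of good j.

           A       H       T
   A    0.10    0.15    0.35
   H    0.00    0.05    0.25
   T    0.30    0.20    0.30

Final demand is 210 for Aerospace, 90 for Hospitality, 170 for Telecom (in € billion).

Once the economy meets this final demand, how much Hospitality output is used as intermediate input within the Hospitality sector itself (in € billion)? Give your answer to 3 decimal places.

I − A =
  [   0.90    -0.15    -0.35]
  [   0.00     0.95    -0.25]
  [  -0.30    -0.20     0.70]
Cofactors of I−A, C_ij = (−1)^(i+j)·(minor ij) (rows/columns in the sector order above):
  C_11 = (0.95)(0.70) − (-0.25)(-0.20) = 0.6150
  C_12 = −[(0.00)(0.70) − (-0.25)(-0.30)] = 0.0750
  C_13 = (0.00)(-0.20) − (0.95)(-0.30) = 0.2850
  C_21 = −[(-0.15)(0.70) − (-0.35)(-0.20)] = 0.1750
  C_22 = (0.90)(0.70) − (-0.35)(-0.30) = 0.5250
  C_23 = −[(0.90)(-0.20) − (-0.15)(-0.30)] = 0.2250
  C_31 = (-0.15)(-0.25) − (-0.35)(0.95) = 0.3700
  C_32 = −[(0.90)(-0.25) − (-0.35)(0.00)] = 0.2250
  C_33 = (0.90)(0.95) − (-0.15)(0.00) = 0.8550
det(I−A) = Σ_j (I−A)_1j·C_1j = (0.90)(0.6150) + (-0.15)(0.0750) + (-0.35)(0.2850) = 0.4425
adj(I−A) = Cᵀ =
  [ 0.6150   0.1750   0.3700]
  [ 0.0750   0.5250   0.2250]
  [ 0.2850   0.2250   0.8550]
(I − A)⁻¹ = adj(I−A) / det(I−A) ≈
  [   1.3898     0.3955     0.8362]
  [   0.1695     1.1864     0.5085]
  [   0.6441     0.5085     1.9322]
First solve x = (I − A)⁻¹ d = adj(I−A)·d / det(I−A); in particular x_H = (0.0750·210 + 0.5250·90 + 0.2250·170) / 0.4425 = 101.25 / 0.4425 ≈ 228.81356.
Intermediate flow from H to H: z_HH = a_HH · x_H = 0.05 × 101.25 / 0.4425 = 5.0625 / 0.4425 ≈ 11.441.

z_HH = 11.441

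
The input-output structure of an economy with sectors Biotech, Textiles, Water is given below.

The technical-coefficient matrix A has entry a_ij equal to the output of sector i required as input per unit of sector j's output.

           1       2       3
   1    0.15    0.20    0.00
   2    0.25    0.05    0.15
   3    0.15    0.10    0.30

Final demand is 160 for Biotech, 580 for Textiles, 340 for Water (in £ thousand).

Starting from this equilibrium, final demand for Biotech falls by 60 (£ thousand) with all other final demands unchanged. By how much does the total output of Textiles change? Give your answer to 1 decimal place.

I − A =
  [   0.85    -0.20     0.00]
  [  -0.25     0.95    -0.15]
  [  -0.15    -0.10     0.70]
Cofactors of I−A, C_ij = (−1)^(i+j)·(minor ij) (rows/columns in the sector order above):
  C_11 = (0.95)(0.70) − (-0.15)(-0.10) = 0.6500
  C_12 = −[(-0.25)(0.70) − (-0.15)(-0.15)] = 0.1975
  C_13 = (-0.25)(-0.10) − (0.95)(-0.15) = 0.1675
  C_21 = −[(-0.20)(0.70) − (0.00)(-0.10)] = 0.1400
  C_22 = (0.85)(0.70) − (0.00)(-0.15) = 0.5950
  C_23 = −[(0.85)(-0.10) − (-0.20)(-0.15)] = 0.1150
  C_31 = (-0.20)(-0.15) − (0.00)(0.95) = 0.0300
  C_32 = −[(0.85)(-0.15) − (0.00)(-0.25)] = 0.1275
  C_33 = (0.85)(0.95) − (-0.20)(-0.25) = 0.7575
det(I−A) = Σ_j (I−A)_1j·C_1j = (0.85)(0.6500) + (-0.20)(0.1975) + (0.00)(0.1675) = 0.5130
adj(I−A) = Cᵀ =
  [ 0.6500   0.1400   0.0300]
  [ 0.1975   0.5950   0.1275]
  [ 0.1675   0.1150   0.7575]
(I − A)⁻¹ = adj(I−A) / det(I−A) ≈
  [   1.2671     0.2729     0.0585]
  [   0.3850     1.1598     0.2485]
  [   0.3265     0.2242     1.4766]
Δx = (I − A)⁻¹ Δd with Δd having -60 in the Biotech component and 0 elsewhere.
So Δx_2 = L_21 · (-60), where L_21 = adj(I−A)_21 / det(I−A) = 0.1975 / 0.5130.
Δx_2 = 0.1975 × (-60) / 0.5130 = -11.85 / 0.5130 ≈ -23.1.

Δx_2 = -23.1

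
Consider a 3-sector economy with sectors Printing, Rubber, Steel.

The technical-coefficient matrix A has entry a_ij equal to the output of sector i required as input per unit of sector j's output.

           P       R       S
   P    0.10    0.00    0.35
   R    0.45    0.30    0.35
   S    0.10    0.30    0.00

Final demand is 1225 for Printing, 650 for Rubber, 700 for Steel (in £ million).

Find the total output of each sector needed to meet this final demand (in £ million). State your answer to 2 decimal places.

x_P = 2088.68, x_R = 3206.74, x_S = 1870.89

I − A =
  [   0.90     0.00    -0.35]
  [  -0.45     0.70    -0.35]
  [  -0.10    -0.30     1.00]
Cofactors of I−A, C_ij = (−1)^(i+j)·(minor ij) (rows/columns in the sector order above):
  C_11 = (0.70)(1.00) − (-0.35)(-0.30) = 0.5950
  C_12 = −[(-0.45)(1.00) − (-0.35)(-0.10)] = 0.4850
  C_13 = (-0.45)(-0.30) − (0.70)(-0.10) = 0.2050
  C_21 = −[(0.00)(1.00) − (-0.35)(-0.30)] = 0.1050
  C_22 = (0.90)(1.00) − (-0.35)(-0.10) = 0.8650
  C_23 = −[(0.90)(-0.30) − (0.00)(-0.10)] = 0.2700
  C_31 = (0.00)(-0.35) − (-0.35)(0.70) = 0.2450
  C_32 = −[(0.90)(-0.35) − (-0.35)(-0.45)] = 0.4725
  C_33 = (0.90)(0.70) − (0.00)(-0.45) = 0.6300
det(I−A) = Σ_j (I−A)_1j·C_1j = (0.90)(0.5950) + (0.00)(0.4850) + (-0.35)(0.2050) = 0.46375
adj(I−A) = Cᵀ =
  [ 0.5950   0.1050   0.2450]
  [ 0.4850   0.8650   0.4725]
  [ 0.2050   0.2700   0.6300]
(I − A)⁻¹ = adj(I−A) / det(I−A) ≈
  [   1.2830     0.2264     0.5283]
  [   1.0458     1.8652     1.0189]
  [   0.4420     0.5822     1.3585]
x = (I − A)⁻¹ d = adj(I−A)·d / det(I−A), with det(I−A) = 0.46375:
  x_P = (0.5950·1225 + 0.1050·650 + 0.2450·700) / 0.46375 = 968.625 / 0.46375 ≈ 2088.68
  x_R = (0.4850·1225 + 0.8650·650 + 0.4725·700) / 0.46375 = 1487.125 / 0.46375 ≈ 3206.74
  x_S = (0.2050·1225 + 0.2700·650 + 0.6300·700) / 0.46375 = 867.625 / 0.46375 ≈ 1870.89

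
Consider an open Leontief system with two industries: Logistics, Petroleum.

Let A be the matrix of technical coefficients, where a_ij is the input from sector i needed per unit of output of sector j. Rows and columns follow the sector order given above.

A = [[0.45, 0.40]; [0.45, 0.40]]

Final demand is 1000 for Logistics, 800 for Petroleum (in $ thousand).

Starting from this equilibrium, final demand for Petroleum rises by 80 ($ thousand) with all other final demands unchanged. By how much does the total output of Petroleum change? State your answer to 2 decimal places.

I − A =
  [   0.55    -0.40]
  [  -0.45     0.60]
det(I−A) = (0.55)(0.60) − (-0.40)(-0.45) = 0.1500
adj(I−A) = [[0.60, 0.40], [0.45, 0.55]]
(I − A)⁻¹ = adj(I−A) / det(I−A) ≈
  [   4.0000     2.6667]
  [   3.0000     3.6667]
Δx = (I − A)⁻¹ Δd with Δd having +80 in the Petroleum component and 0 elsewhere.
So Δx_2 = L_22 · (+80), where L_22 = adj(I−A)_22 / det(I−A) = 0.55 / 0.1500.
Δx_2 = 0.55 × (+80) / 0.1500 = 44.00 / 0.1500 ≈ 293.33.

Δx_2 = 293.33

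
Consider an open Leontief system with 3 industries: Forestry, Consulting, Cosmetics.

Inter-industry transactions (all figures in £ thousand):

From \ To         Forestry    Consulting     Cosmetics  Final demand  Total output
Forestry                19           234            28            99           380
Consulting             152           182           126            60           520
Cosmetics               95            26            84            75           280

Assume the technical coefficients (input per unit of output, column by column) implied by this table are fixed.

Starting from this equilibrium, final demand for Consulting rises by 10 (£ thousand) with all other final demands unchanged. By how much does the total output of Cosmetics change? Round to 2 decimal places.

Δx_3 = 7.41

Technical coefficients a_ij = z_ij / X_j:
  a_11 = 19/380 = 0.05, a_21 = 152/380 = 0.40, a_31 = 95/380 = 0.25
  a_12 = 234/520 = 0.45, a_22 = 182/520 = 0.35, a_32 = 26/520 = 0.05
  a_13 = 28/280 = 0.10, a_23 = 126/280 = 0.45, a_33 = 84/280 = 0.30
I − A =
  [   0.95    -0.45    -0.10]
  [  -0.40     0.65    -0.45]
  [  -0.25    -0.05     0.70]
Cofactors of I−A, C_ij = (−1)^(i+j)·(minor ij) (rows/columns in the sector order above):
  C_11 = (0.65)(0.70) − (-0.45)(-0.05) = 0.4325
  C_12 = −[(-0.40)(0.70) − (-0.45)(-0.25)] = 0.3925
  C_13 = (-0.40)(-0.05) − (0.65)(-0.25) = 0.1825
  C_21 = −[(-0.45)(0.70) − (-0.10)(-0.05)] = 0.3200
  C_22 = (0.95)(0.70) − (-0.10)(-0.25) = 0.6400
  C_23 = −[(0.95)(-0.05) − (-0.45)(-0.25)] = 0.1600
  C_31 = (-0.45)(-0.45) − (-0.10)(0.65) = 0.2675
  C_32 = −[(0.95)(-0.45) − (-0.10)(-0.40)] = 0.4675
  C_33 = (0.95)(0.65) − (-0.45)(-0.40) = 0.4375
det(I−A) = Σ_j (I−A)_1j·C_1j = (0.95)(0.4325) + (-0.45)(0.3925) + (-0.10)(0.1825) = 0.2160
adj(I−A) = Cᵀ =
  [ 0.4325   0.3200   0.2675]
  [ 0.3925   0.6400   0.4675]
  [ 0.1825   0.1600   0.4375]
(I − A)⁻¹ = adj(I−A) / det(I−A) ≈
  [   2.0023     1.4815     1.2384]
  [   1.8171     2.9630     2.1644]
  [   0.8449     0.7407     2.0255]
Δx = (I − A)⁻¹ Δd with Δd having +10 in the Consulting component and 0 elsewhere.
So Δx_3 = L_32 · (+10), where L_32 = adj(I−A)_32 / det(I−A) = 0.1600 / 0.2160.
Δx_3 = 0.1600 × (+10) / 0.2160 = 1.60 / 0.2160 ≈ 7.41.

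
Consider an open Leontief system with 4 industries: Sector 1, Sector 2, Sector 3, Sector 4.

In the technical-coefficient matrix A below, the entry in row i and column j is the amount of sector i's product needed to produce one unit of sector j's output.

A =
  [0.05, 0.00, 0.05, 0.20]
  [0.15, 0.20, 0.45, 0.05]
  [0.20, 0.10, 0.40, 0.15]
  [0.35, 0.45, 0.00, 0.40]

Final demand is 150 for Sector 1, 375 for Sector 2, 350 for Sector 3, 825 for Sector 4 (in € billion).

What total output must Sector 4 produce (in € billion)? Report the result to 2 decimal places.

x_4 = 3536.99

I − A =
  [   0.95     0.00    -0.05    -0.20]
  [  -0.15     0.80    -0.45    -0.05]
  [  -0.20    -0.10     0.60    -0.15]
  [  -0.35    -0.45     0.00     0.60]
Compute the cofactors C_ij = (−1)^(i+j)·(3×3 minor ij) of I−A; the adjugate is their transpose:
adj(I−A) = Cᵀ =
  [ 0.217125   0.060375   0.063375   0.093250]
  [ 0.142125   0.291375   0.230375   0.129250]
  [ 0.154375   0.132125   0.365125   0.153750]
  [ 0.233250   0.253750   0.209750   0.404500]
det(I−A) = Σ_j (I−A)_1j·C_1j = (0.95)(0.217125) + (0.00)(0.142125) + (-0.05)(0.154375) + (-0.20)(0.233250) = 0.1519
(I − A)⁻¹ = adj(I−A) / det(I−A) ≈
  [   1.4294     0.3975     0.4172     0.6139]
  [   0.9356     1.9182     1.5166     0.8509]
  [   1.0163     0.8698     2.4037     1.0122]
  [   1.5355     1.6705     1.3808     2.6629]
x = (I − A)⁻¹ d = adj(I−A)·d / det(I−A), with det(I−A) = 0.1519:
  x_1 = (0.217125·150 + 0.060375·375 + 0.063375·350 + 0.093250·825) / 0.1519 = 154.321875 / 0.1519 ≈ 1015.94
  x_2 = (0.142125·150 + 0.291375·375 + 0.230375·350 + 0.129250·825) / 0.1519 = 317.846875 / 0.1519 ≈ 2092.47
  x_3 = (0.154375·150 + 0.132125·375 + 0.365125·350 + 0.153750·825) / 0.1519 = 327.340625 / 0.1519 ≈ 2154.97
  x_4 = (0.233250·150 + 0.253750·375 + 0.209750·350 + 0.404500·825) / 0.1519 = 537.26875 / 0.1519 ≈ 3536.99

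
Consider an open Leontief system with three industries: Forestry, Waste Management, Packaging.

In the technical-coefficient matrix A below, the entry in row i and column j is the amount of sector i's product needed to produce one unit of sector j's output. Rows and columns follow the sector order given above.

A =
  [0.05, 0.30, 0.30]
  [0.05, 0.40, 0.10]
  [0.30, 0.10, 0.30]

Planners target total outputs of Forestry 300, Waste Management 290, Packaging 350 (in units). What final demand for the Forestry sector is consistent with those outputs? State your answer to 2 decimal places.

I − A =
  [   0.95    -0.30    -0.30]
  [  -0.05     0.60    -0.10]
  [  -0.30    -0.10     0.70]
d = (I − A) x:
  d_1 = (+0.95)·300 + (-0.30)·290 + (-0.30)·350 = 93.00
  d_2 = (-0.05)·300 + (+0.60)·290 + (-0.10)·350 = 124.00
  d_3 = (-0.30)·300 + (-0.10)·290 + (+0.70)·350 = 126.00

d_1 = 93.00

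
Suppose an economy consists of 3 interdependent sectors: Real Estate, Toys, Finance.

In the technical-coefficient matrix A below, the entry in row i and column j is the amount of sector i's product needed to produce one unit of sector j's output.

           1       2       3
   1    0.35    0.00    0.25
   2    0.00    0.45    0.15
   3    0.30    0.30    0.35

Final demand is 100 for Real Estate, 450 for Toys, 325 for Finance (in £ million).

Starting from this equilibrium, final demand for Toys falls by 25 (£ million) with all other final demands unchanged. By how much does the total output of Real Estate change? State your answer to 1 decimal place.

Δx_1 = -11.6

I − A =
  [   0.65     0.00    -0.25]
  [   0.00     0.55    -0.15]
  [  -0.30    -0.30     0.65]
Cofactors of I−A, C_ij = (−1)^(i+j)·(minor ij) (rows/columns in the sector order above):
  C_11 = (0.55)(0.65) − (-0.15)(-0.30) = 0.3125
  C_12 = −[(0.00)(0.65) − (-0.15)(-0.30)] = 0.0450
  C_13 = (0.00)(-0.30) − (0.55)(-0.30) = 0.1650
  C_21 = −[(0.00)(0.65) − (-0.25)(-0.30)] = 0.0750
  C_22 = (0.65)(0.65) − (-0.25)(-0.30) = 0.3475
  C_23 = −[(0.65)(-0.30) − (0.00)(-0.30)] = 0.1950
  C_31 = (0.00)(-0.15) − (-0.25)(0.55) = 0.1375
  C_32 = −[(0.65)(-0.15) − (-0.25)(0.00)] = 0.0975
  C_33 = (0.65)(0.55) − (0.00)(0.00) = 0.3575
det(I−A) = Σ_j (I−A)_1j·C_1j = (0.65)(0.3125) + (0.00)(0.0450) + (-0.25)(0.1650) = 0.161875
adj(I−A) = Cᵀ =
  [ 0.3125   0.0750   0.1375]
  [ 0.0450   0.3475   0.0975]
  [ 0.1650   0.1950   0.3575]
(I − A)⁻¹ = adj(I−A) / det(I−A) ≈
  [   1.9305     0.4633     0.8494]
  [   0.2780     2.1467     0.6023]
  [   1.0193     1.2046     2.2085]
Δx = (I − A)⁻¹ Δd with Δd having -25 in the Toys component and 0 elsewhere.
So Δx_1 = L_12 · (-25), where L_12 = adj(I−A)_12 / det(I−A) = 0.0750 / 0.161875.
Δx_1 = 0.0750 × (-25) / 0.161875 = -1.875 / 0.161875 ≈ -11.6.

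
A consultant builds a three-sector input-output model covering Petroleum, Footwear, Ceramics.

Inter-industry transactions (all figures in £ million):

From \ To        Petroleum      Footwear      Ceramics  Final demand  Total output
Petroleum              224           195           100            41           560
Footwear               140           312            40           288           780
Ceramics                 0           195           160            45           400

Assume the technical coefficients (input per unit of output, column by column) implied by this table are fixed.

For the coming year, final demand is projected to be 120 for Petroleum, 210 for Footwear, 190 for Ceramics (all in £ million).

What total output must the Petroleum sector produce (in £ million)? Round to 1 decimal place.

x_P = 798.5

Technical coefficients a_ij = z_ij / X_j:
  a_PP = 224/560 = 0.40, a_FP = 140/560 = 0.25, a_CP = 0/560 = 0.00
  a_PF = 195/780 = 0.25, a_FF = 312/780 = 0.40, a_CF = 195/780 = 0.25
  a_PC = 100/400 = 0.25, a_FC = 40/400 = 0.10, a_CC = 160/400 = 0.40
I − A =
  [   0.60    -0.25    -0.25]
  [  -0.25     0.60    -0.10]
  [   0.00    -0.25     0.60]
Cofactors of I−A, C_ij = (−1)^(i+j)·(minor ij) (rows/columns in the sector order above):
  C_11 = (0.60)(0.60) − (-0.10)(-0.25) = 0.3350
  C_12 = −[(-0.25)(0.60) − (-0.10)(0.00)] = 0.1500
  C_13 = (-0.25)(-0.25) − (0.60)(0.00) = 0.0625
  C_21 = −[(-0.25)(0.60) − (-0.25)(-0.25)] = 0.2125
  C_22 = (0.60)(0.60) − (-0.25)(0.00) = 0.3600
  C_23 = −[(0.60)(-0.25) − (-0.25)(0.00)] = 0.1500
  C_31 = (-0.25)(-0.10) − (-0.25)(0.60) = 0.1750
  C_32 = −[(0.60)(-0.10) − (-0.25)(-0.25)] = 0.1225
  C_33 = (0.60)(0.60) − (-0.25)(-0.25) = 0.2975
det(I−A) = Σ_j (I−A)_1j·C_1j = (0.60)(0.3350) + (-0.25)(0.1500) + (-0.25)(0.0625) = 0.147875
adj(I−A) = Cᵀ =
  [ 0.3350   0.2125   0.1750]
  [ 0.1500   0.3600   0.1225]
  [ 0.0625   0.1500   0.2975]
(I − A)⁻¹ = adj(I−A) / det(I−A) ≈
  [   2.2654     1.4370     1.1834]
  [   1.0144     2.4345     0.8284]
  [   0.4227     1.0144     2.0118]
x = (I − A)⁻¹ d = adj(I−A)·d / det(I−A), with det(I−A) = 0.147875:
  x_P = (0.3350·120 + 0.2125·210 + 0.1750·190) / 0.147875 = 118.075 / 0.147875 ≈ 798.5
  x_F = (0.1500·120 + 0.3600·210 + 0.1225·190) / 0.147875 = 116.875 / 0.147875 ≈ 790.4
  x_C = (0.0625·120 + 0.1500·210 + 0.2975·190) / 0.147875 = 95.525 / 0.147875 ≈ 646.0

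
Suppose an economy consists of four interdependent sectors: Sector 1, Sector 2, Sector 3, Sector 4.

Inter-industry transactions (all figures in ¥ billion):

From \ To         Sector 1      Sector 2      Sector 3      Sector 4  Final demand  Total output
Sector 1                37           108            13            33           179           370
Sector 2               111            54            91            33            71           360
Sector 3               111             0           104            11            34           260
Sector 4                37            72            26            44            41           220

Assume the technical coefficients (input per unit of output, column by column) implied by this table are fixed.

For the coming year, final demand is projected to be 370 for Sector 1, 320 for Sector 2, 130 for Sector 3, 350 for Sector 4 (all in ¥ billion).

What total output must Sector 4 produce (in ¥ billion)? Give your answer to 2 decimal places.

Technical coefficients a_ij = z_ij / X_j:
  a_11 = 37/370 = 0.10, a_21 = 111/370 = 0.30, a_31 = 111/370 = 0.30, a_41 = 37/370 = 0.10
  a_12 = 108/360 = 0.30, a_22 = 54/360 = 0.15, a_32 = 0/360 = 0.00, a_42 = 72/360 = 0.20
  a_13 = 13/260 = 0.05, a_23 = 91/260 = 0.35, a_33 = 104/260 = 0.40, a_43 = 26/260 = 0.10
  a_14 = 33/220 = 0.15, a_24 = 33/220 = 0.15, a_34 = 11/220 = 0.05, a_44 = 44/220 = 0.20
I − A =
  [   0.90    -0.30    -0.05    -0.15]
  [  -0.30     0.85    -0.35    -0.15]
  [  -0.30     0.00     0.60    -0.05]
  [  -0.10    -0.20    -0.10     0.80]
Compute the cofactors C_ij = (−1)^(i+j)·(3×3 minor ij) of I−A; the adjugate is their transpose:
adj(I−A) = Cᵀ =
  [ 0.382250   0.161000   0.144250   0.110875]
  [ 0.241750   0.401750   0.277500   0.138000]
  [ 0.202250   0.091500   0.486750   0.085500]
  [ 0.133500   0.132000   0.148250   0.360750]
det(I−A) = Σ_j (I−A)_1j·C_1j = (0.90)(0.382250) + (-0.30)(0.241750) + (-0.05)(0.202250) + (-0.15)(0.133500) = 0.2413625
(I − A)⁻¹ = adj(I−A) / det(I−A) ≈
  [   1.5837     0.6670     0.5976     0.4594]
  [   1.0016     1.6645     1.1497     0.5718]
  [   0.8380     0.3791     2.0167     0.3542]
  [   0.5531     0.5469     0.6142     1.4946]
x = (I − A)⁻¹ d = adj(I−A)·d / det(I−A), with det(I−A) = 0.2413625:
  x_1 = (0.382250·370 + 0.161000·320 + 0.144250·130 + 0.110875·350) / 0.2413625 = 250.51125 / 0.2413625 ≈ 1037.90
  x_2 = (0.241750·370 + 0.401750·320 + 0.277500·130 + 0.138000·350) / 0.2413625 = 302.3825 / 0.2413625 ≈ 1252.81
  x_3 = (0.202250·370 + 0.091500·320 + 0.486750·130 + 0.085500·350) / 0.2413625 = 197.315 / 0.2413625 ≈ 817.50
  x_4 = (0.133500·370 + 0.132000·320 + 0.148250·130 + 0.360750·350) / 0.2413625 = 237.17 / 0.2413625 ≈ 982.63

x_4 = 982.63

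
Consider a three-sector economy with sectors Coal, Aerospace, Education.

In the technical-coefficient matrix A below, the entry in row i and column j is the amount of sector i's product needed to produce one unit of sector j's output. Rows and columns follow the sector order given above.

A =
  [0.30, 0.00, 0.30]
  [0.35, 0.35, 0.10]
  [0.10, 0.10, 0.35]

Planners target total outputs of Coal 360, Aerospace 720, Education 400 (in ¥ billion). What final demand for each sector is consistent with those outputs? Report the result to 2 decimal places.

d_1 = 132.00, d_2 = 302.00, d_3 = 152.00

I − A =
  [   0.70     0.00    -0.30]
  [  -0.35     0.65    -0.10]
  [  -0.10    -0.10     0.65]
d = (I − A) x:
  d_1 = (+0.70)·360 + (+0.00)·720 + (-0.30)·400 = 132.00
  d_2 = (-0.35)·360 + (+0.65)·720 + (-0.10)·400 = 302.00
  d_3 = (-0.10)·360 + (-0.10)·720 + (+0.65)·400 = 152.00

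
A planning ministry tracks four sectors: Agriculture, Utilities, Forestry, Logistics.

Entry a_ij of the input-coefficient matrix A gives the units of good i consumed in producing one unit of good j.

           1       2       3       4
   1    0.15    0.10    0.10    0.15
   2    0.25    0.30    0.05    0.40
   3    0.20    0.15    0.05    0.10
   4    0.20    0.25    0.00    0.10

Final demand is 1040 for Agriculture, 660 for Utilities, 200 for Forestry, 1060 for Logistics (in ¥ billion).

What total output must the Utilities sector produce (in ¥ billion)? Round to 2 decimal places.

x_2 = 3342.79

I − A =
  [   0.85    -0.10    -0.10    -0.15]
  [  -0.25     0.70    -0.05    -0.40]
  [  -0.20    -0.15     0.95    -0.10]
  [  -0.20    -0.25     0.00     0.90]
Compute the cofactors C_ij = (−1)^(i+j)·(3×3 minor ij) of I−A; the adjugate is their transpose:
adj(I−A) = Cᵀ =
  [ 0.495500   0.137125   0.059375   0.150125]
  [ 0.299750   0.678250   0.067250   0.358875]
  [ 0.172000   0.159000   0.389625   0.142625]
  [ 0.193375   0.218875   0.031875   0.516375]
det(I−A) = Σ_j (I−A)_1j·C_1j = (0.85)(0.495500) + (-0.10)(0.299750) + (-0.10)(0.172000) + (-0.15)(0.193375) = 0.34499375
(I − A)⁻¹ = adj(I−A) / det(I−A) ≈
  [   1.4363     0.3975     0.1721     0.4352]
  [   0.8689     1.9660     0.1949     1.0402]
  [   0.4986     0.4609     1.1294     0.4134]
  [   0.5605     0.6344     0.0924     1.4968]
x = (I − A)⁻¹ d = adj(I−A)·d / det(I−A), with det(I−A) = 0.34499375:
  x_1 = (0.495500·1040 + 0.137125·660 + 0.059375·200 + 0.150125·1060) / 0.34499375 = 776.83 / 0.34499375 ≈ 2251.72
  x_2 = (0.299750·1040 + 0.678250·660 + 0.067250·200 + 0.358875·1060) / 0.34499375 = 1153.2425 / 0.34499375 ≈ 3342.79
  x_3 = (0.172000·1040 + 0.159000·660 + 0.389625·200 + 0.142625·1060) / 0.34499375 = 512.9275 / 0.34499375 ≈ 1486.77
  x_4 = (0.193375·1040 + 0.218875·660 + 0.031875·200 + 0.516375·1060) / 0.34499375 = 899.30 / 0.34499375 ≈ 2606.71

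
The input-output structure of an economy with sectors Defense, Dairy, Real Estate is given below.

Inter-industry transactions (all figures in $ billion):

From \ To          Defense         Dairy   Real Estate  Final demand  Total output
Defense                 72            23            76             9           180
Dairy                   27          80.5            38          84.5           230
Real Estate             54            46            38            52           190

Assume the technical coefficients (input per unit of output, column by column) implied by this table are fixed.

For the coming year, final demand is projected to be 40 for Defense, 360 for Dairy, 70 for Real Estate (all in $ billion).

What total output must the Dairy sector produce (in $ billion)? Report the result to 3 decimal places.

Technical coefficients a_ij = z_ij / X_j:
  a_11 = 72/180 = 0.40, a_21 = 27/180 = 0.15, a_31 = 54/180 = 0.30
  a_12 = 23/230 = 0.10, a_22 = 80.5/230 = 0.35, a_32 = 46/230 = 0.20
  a_13 = 76/190 = 0.40, a_23 = 38/190 = 0.20, a_33 = 38/190 = 0.20
I − A =
  [   0.60    -0.10    -0.40]
  [  -0.15     0.65    -0.20]
  [  -0.30    -0.20     0.80]
Cofactors of I−A, C_ij = (−1)^(i+j)·(minor ij) (rows/columns in the sector order above):
  C_11 = (0.65)(0.80) − (-0.20)(-0.20) = 0.4800
  C_12 = −[(-0.15)(0.80) − (-0.20)(-0.30)] = 0.1800
  C_13 = (-0.15)(-0.20) − (0.65)(-0.30) = 0.2250
  C_21 = −[(-0.10)(0.80) − (-0.40)(-0.20)] = 0.1600
  C_22 = (0.60)(0.80) − (-0.40)(-0.30) = 0.3600
  C_23 = −[(0.60)(-0.20) − (-0.10)(-0.30)] = 0.1500
  C_31 = (-0.10)(-0.20) − (-0.40)(0.65) = 0.2800
  C_32 = −[(0.60)(-0.20) − (-0.40)(-0.15)] = 0.1800
  C_33 = (0.60)(0.65) − (-0.10)(-0.15) = 0.3750
det(I−A) = Σ_j (I−A)_1j·C_1j = (0.60)(0.4800) + (-0.10)(0.1800) + (-0.40)(0.2250) = 0.1800
adj(I−A) = Cᵀ =
  [ 0.4800   0.1600   0.2800]
  [ 0.1800   0.3600   0.1800]
  [ 0.2250   0.1500   0.3750]
(I − A)⁻¹ = adj(I−A) / det(I−A) ≈
  [   2.6667     0.8889     1.5556]
  [   1.0000     2.0000     1.0000]
  [   1.2500     0.8333     2.0833]
x = (I − A)⁻¹ d = adj(I−A)·d / det(I−A), with det(I−A) = 0.1800:
  x_1 = (0.4800·40 + 0.1600·360 + 0.2800·70) / 0.1800 = 96.40 / 0.1800 ≈ 535.556
  x_2 = (0.1800·40 + 0.3600·360 + 0.1800·70) / 0.1800 = 149.40 / 0.1800 = 830.000
  x_3 = (0.2250·40 + 0.1500·360 + 0.3750·70) / 0.1800 = 89.25 / 0.1800 ≈ 495.833

x_2 = 830.000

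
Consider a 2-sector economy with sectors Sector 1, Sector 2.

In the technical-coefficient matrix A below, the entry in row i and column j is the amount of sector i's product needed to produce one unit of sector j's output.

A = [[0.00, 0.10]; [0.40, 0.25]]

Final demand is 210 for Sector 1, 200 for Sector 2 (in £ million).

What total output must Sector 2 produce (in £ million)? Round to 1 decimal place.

x_2 = 400.0

I − A =
  [   1.00    -0.10]
  [  -0.40     0.75]
det(I−A) = (1.00)(0.75) − (-0.10)(-0.40) = 0.7100
adj(I−A) = [[0.75, 0.10], [0.40, 1.00]]
(I − A)⁻¹ = adj(I−A) / det(I−A) ≈
  [   1.0563     0.1408]
  [   0.5634     1.4085]
x = (I − A)⁻¹ d = adj(I−A)·d / det(I−A), with det(I−A) = 0.7100:
  x_1 = (0.75·210 + 0.10·200) / 0.7100 = 177.50 / 0.7100 = 250.0
  x_2 = (0.40·210 + 1.00·200) / 0.7100 = 284.00 / 0.7100 = 400.0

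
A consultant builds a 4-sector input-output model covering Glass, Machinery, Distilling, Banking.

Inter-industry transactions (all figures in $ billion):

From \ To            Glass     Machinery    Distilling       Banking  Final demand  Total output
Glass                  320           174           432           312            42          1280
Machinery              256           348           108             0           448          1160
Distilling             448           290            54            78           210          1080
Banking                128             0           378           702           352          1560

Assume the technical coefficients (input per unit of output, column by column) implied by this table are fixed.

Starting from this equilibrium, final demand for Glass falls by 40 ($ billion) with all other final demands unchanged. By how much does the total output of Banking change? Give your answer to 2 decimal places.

Technical coefficients a_ij = z_ij / X_j:
  a_11 = 320/1280 = 0.25, a_21 = 256/1280 = 0.20, a_31 = 448/1280 = 0.35, a_41 = 128/1280 = 0.10
  a_12 = 174/1160 = 0.15, a_22 = 348/1160 = 0.30, a_32 = 290/1160 = 0.25, a_42 = 0/1160 = 0.00
  a_13 = 432/1080 = 0.40, a_23 = 108/1080 = 0.10, a_33 = 54/1080 = 0.05, a_43 = 378/1080 = 0.35
  a_14 = 312/1560 = 0.20, a_24 = 0/1560 = 0.00, a_34 = 78/1560 = 0.05, a_44 = 702/1560 = 0.45
I − A =
  [   0.75    -0.15    -0.40    -0.20]
  [  -0.20     0.70    -0.10     0.00]
  [  -0.35    -0.25     0.95    -0.05]
  [  -0.10     0.00    -0.35     0.55]
Compute the cofactors C_ij = (−1)^(i+j)·(3×3 minor ij) of I−A; the adjugate is their transpose:
adj(I−A) = Cᵀ =
  [ 0.33975   0.14825   0.21125   0.14275]
  [ 0.12075   0.25625   0.09725   0.05275]
  [ 0.16575   0.12775   0.25825   0.08375]
  [ 0.16725   0.10825   0.20275   0.32825]
det(I−A) = Σ_j (I−A)_1j·C_1j = (0.75)(0.33975) + (-0.15)(0.12075) + (-0.40)(0.16575) + (-0.20)(0.16725) = 0.13695
(I − A)⁻¹ = adj(I−A) / det(I−A) ≈
  [   2.4808     1.0825     1.5425     1.0424]
  [   0.8817     1.8711     0.7101     0.3852]
  [   1.2103     0.9328     1.8857     0.6115]
  [   1.2212     0.7904     1.4805     2.3969]
Δx = (I − A)⁻¹ Δd with Δd having -40 in the Glass component and 0 elsewhere.
So Δx_4 = L_41 · (-40), where L_41 = adj(I−A)_41 / det(I−A) = 0.16725 / 0.13695.
Δx_4 = 0.16725 × (-40) / 0.13695 = -6.69 / 0.13695 ≈ -48.85.

Δx_4 = -48.85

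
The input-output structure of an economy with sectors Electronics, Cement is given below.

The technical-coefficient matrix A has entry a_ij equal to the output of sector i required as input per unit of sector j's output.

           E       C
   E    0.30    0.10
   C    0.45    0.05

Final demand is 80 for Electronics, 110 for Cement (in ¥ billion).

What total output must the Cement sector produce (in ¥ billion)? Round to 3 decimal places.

I − A =
  [   0.70    -0.10]
  [  -0.45     0.95]
det(I−A) = (0.70)(0.95) − (-0.10)(-0.45) = 0.6200
adj(I−A) = [[0.95, 0.10], [0.45, 0.70]]
(I − A)⁻¹ = adj(I−A) / det(I−A) ≈
  [   1.5323     0.1613]
  [   0.7258     1.1290]
x = (I − A)⁻¹ d = adj(I−A)·d / det(I−A), with det(I−A) = 0.6200:
  x_E = (0.95·80 + 0.10·110) / 0.6200 = 87.00 / 0.6200 ≈ 140.323
  x_C = (0.45·80 + 0.70·110) / 0.6200 = 113.00 / 0.6200 ≈ 182.258

x_C = 182.258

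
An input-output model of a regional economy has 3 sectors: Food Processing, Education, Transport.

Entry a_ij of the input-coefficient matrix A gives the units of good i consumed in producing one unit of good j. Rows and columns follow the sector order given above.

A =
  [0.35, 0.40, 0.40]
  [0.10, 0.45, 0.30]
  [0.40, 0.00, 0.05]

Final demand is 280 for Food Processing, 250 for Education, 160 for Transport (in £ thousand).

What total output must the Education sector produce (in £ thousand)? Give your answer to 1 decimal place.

x_2 = 1281.1

I − A =
  [   0.65    -0.40    -0.40]
  [  -0.10     0.55    -0.30]
  [  -0.40     0.00     0.95]
Cofactors of I−A, C_ij = (−1)^(i+j)·(minor ij) (rows/columns in the sector order above):
  C_11 = (0.55)(0.95) − (-0.30)(0.00) = 0.5225
  C_12 = −[(-0.10)(0.95) − (-0.30)(-0.40)] = 0.2150
  C_13 = (-0.10)(0.00) − (0.55)(-0.40) = 0.2200
  C_21 = −[(-0.40)(0.95) − (-0.40)(0.00)] = 0.3800
  C_22 = (0.65)(0.95) − (-0.40)(-0.40) = 0.4575
  C_23 = −[(0.65)(0.00) − (-0.40)(-0.40)] = 0.1600
  C_31 = (-0.40)(-0.30) − (-0.40)(0.55) = 0.3400
  C_32 = −[(0.65)(-0.30) − (-0.40)(-0.10)] = 0.2350
  C_33 = (0.65)(0.55) − (-0.40)(-0.10) = 0.3175
det(I−A) = Σ_j (I−A)_1j·C_1j = (0.65)(0.5225) + (-0.40)(0.2150) + (-0.40)(0.2200) = 0.165625
adj(I−A) = Cᵀ =
  [ 0.5225   0.3800   0.3400]
  [ 0.2150   0.4575   0.2350]
  [ 0.2200   0.1600   0.3175]
(I − A)⁻¹ = adj(I−A) / det(I−A) ≈
  [   3.1547     2.2943     2.0528]
  [   1.2981     2.7623     1.4189]
  [   1.3283     0.9660     1.9170]
x = (I − A)⁻¹ d = adj(I−A)·d / det(I−A), with det(I−A) = 0.165625:
  x_1 = (0.5225·280 + 0.3800·250 + 0.3400·160) / 0.165625 = 295.70 / 0.165625 ≈ 1785.4
  x_2 = (0.2150·280 + 0.4575·250 + 0.2350·160) / 0.165625 = 212.175 / 0.165625 ≈ 1281.1
  x_3 = (0.2200·280 + 0.1600·250 + 0.3175·160) / 0.165625 = 152.40 / 0.165625 ≈ 920.2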